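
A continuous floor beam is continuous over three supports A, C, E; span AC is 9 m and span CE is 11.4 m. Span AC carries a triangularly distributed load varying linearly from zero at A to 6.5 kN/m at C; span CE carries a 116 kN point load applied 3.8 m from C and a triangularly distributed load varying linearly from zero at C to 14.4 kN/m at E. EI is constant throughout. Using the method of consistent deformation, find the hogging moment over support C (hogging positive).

Release continuity at C by inserting a hinge; the redundant is the internal moment M_C. The primary structure is two simply-supported spans AC and CE.
Discontinuity in slope at C on the released structure — sum the simple-span end rotations:
  span AC: triangular load, peak 6.5: w₀L³/(45EI) = 105.3/EI
  span CE: point load 116 at a = 3.8: Pab(L + b)/(6LEI) = 930.6/EI
  span CE: triangular load, peak 14.4: 7w₀L³/(360EI) = 414.8/EI
  relative rotation θ_0 = (105.3 + 1345)/EI = 1451/EI
A unit hogging moment at C produces rotation L₁/(3EI) + L₂/(3EI) = 6.8/EI.
Compatibility: M_C·(L₁+L₂)/(3EI) = θ_0, giving M_C = 213.3 kN·m (hogging).

M_C = 213.3 kN·m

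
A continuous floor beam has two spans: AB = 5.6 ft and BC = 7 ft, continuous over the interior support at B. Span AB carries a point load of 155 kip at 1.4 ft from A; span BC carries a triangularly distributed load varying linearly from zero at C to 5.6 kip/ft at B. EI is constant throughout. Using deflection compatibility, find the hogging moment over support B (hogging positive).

M_B = 55.37 kip·ft

Insert a hinge at B; M_B is the redundant, and each span becomes simply supported.
Discontinuity in slope at B on the released structure — sum the simple-span end rotations:
  span AB: point load 155 at a = 1.4: Pab(L + a)/(6LEI) = 189.9/EI
  span BC: triangular load, peak 5.6: w₀L³/(45EI) = 42.68/EI
  relative rotation θ_0 = (189.9 + 42.68)/EI = 232.6/EI
A unit hogging moment at B produces rotation L₁/(3EI) + L₂/(3EI) = 4.2/EI.
Compatibility: M_B·(L₁+L₂)/(3EI) = θ_0, giving M_B = 55.37 kip·ft (hogging).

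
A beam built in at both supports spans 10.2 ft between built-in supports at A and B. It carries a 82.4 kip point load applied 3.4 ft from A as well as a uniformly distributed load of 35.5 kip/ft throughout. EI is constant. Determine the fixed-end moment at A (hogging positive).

M_A = 432.3 kip·ft

Take the two fixed-end moments M_A, M_B as redundants; the released structure is the simple span AB.
Simple-span end rotations at A and B under the given loads:
  at A: point load 82.4 at a = 3.4: Pab(L + b)/(6LEI) = 529.2/EI
  at B: point load 82.4 at a = 3.4: Pab(L + a)/(6LEI) = 423.4/EI
  at A: UDL 35.5: wL³/(24EI) = 1570/EI
  at B: UDL 35.5: wL³/(24EI) = 1570/EI
  θ_A0 = 2099/EI,  θ_B0 = 1993/EI
Flexibility coefficients: a unit moment at one end gives L/(3EI) there and L/(6EI) at the far end, so f₁₁ = f₂₂ = 3.4/EI and f₁₂ = f₂₁ = 1.7/EI.
Compatibility — zero rotation at each built-in end:
  3.4 M_A + 1.7 M_B = 2099
  1.7 M_A + 3.4 M_B = 1993
Solving the pair gives M_A = 432.3 kip·ft and M_B = 370 kip·ft (hogging).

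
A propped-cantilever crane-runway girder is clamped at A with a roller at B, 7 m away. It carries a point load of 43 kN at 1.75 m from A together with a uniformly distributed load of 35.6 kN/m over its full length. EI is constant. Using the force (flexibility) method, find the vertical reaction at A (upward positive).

Choose R_B as the redundant. The primary structure is the cantilever fixed at A.
Downward deflection at the released point B due to the loads:
  point load 43 at a = 1.75: Pa²(3L − a)/(6EI) = 422.5/EI
  UDL 35.6: wL⁴/(8EI) = 10684/EI
  δ_0 = 11107/EI
Flexibility coefficient — unit upward force at B: δ_{BB} = L³/(3EI) = 114.3/EI.
Compatibility at B: δ_0 − R_B·δ_{BB} = 0, so R_B = 11107/114.3 = 97.15 kN.
Vertical equilibrium: R_A = ΣP − R_B = 292.2 − 97.15 = 195.1 kN.

R_A = 195.1 kN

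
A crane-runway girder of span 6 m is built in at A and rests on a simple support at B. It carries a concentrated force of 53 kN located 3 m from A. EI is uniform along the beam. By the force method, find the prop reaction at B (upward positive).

Release the roller at B. Primary structure: cantilever fixed at A.
Primary-structure tip deflection at B by superposition:
  point load 53 at a = 3: Pa²(3L − a)/(6EI) = 1192/EI
Tip deflection under a unit load at B: L³/(3EI) = 72/EI.
Compatibility at B: δ_0 − R_B·δ_{BB} = 0, so R_B = 1192/72 = 16.56 kN.

R_B = 16.56 kN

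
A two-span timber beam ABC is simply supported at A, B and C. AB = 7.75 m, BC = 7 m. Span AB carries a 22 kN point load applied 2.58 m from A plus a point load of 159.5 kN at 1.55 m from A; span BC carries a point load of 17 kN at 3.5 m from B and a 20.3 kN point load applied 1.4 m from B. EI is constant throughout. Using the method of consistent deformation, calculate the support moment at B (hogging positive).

M_B = 95.91 kN·m

Take M_B as the redundant. Released structure: two simple spans AB and BC with a hinge at B.
Discontinuity in slope at B on the released structure — sum the simple-span end rotations:
  span AB: point load 22 at a = 2.58: Pab(L + a)/(6LEI) = 65.19/EI
  span AB: point load 159.5 at a = 1.55: Pab(L + a)/(6LEI) = 306.6/EI
  span BC: point load 17 at a = 3.5: Pab(L + b)/(6LEI) = 52.06/EI
  span BC: point load 20.3 at a = 1.4: Pab(L + b)/(6LEI) = 47.75/EI
  relative rotation θ_0 = (371.7 + 99.81)/EI = 471.6/EI
A unit hogging moment at B produces rotation L₁/(3EI) + L₂/(3EI) = 4.917/EI.
Compatibility: M_B·(L₁+L₂)/(3EI) = θ_0, giving M_B = 95.91 kN·m (hogging).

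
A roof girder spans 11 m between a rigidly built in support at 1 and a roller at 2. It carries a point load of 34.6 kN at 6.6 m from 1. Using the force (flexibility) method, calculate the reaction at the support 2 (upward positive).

Take the reaction at 2 as the redundant and release it; the primary structure is a cantilever fixed at 1.
Primary-structure tip deflection at 2 by superposition:
  point load 34.6 at a = 6.6: Pa²(3L − a)/(6EI) = 6632/EI
Tip deflection under a unit load at 2: L³/(3EI) = 443.7/EI.
Compatibility at 2: δ_0 − R_2·δ_{22} = 0, so R_2 = 6632/443.7 = 14.95 kN.

R_2 = 14.95 kN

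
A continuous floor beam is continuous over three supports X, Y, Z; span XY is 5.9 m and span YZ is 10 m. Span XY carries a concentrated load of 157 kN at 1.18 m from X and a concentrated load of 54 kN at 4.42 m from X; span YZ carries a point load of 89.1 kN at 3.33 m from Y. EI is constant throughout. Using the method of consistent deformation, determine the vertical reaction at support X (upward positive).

Release continuity at Y by inserting a hinge; the redundant is the internal moment M_Y. The primary structure is two simply-supported spans XY and YZ.
Rotations at Y on the released spans (each span's end-slope, ×1/EI):
  span XY: point load 157 at a = 1.18: Pab(L + a)/(6LEI) = 174.9/EI
  span XY: point load 54 at a = 4.42: Pab(L + a)/(6LEI) = 103/EI
  span YZ: point load 89.1 at a = 3.33: Pab(L + b)/(6LEI) = 549.8/EI
  relative rotation θ_0 = (277.9 + 549.8)/EI = 827.7/EI
A unit hogging moment at Y produces rotation L₁/(3EI) + L₂/(3EI) = 5.3/EI.
Compatibility: M_Y·(L₁+L₂)/(3EI) = θ_0, giving M_Y = 156.2 kN·m (hogging).
Span XY, ΣM about X with M_Y applied at Y: R_Y^{XY}·5.9 = 423.9 + 156.2, so R_Y^{XY} = 98.32 kN and R_X = 211 − 98.32 = 112.7 kN.

R_X = 112.7 kN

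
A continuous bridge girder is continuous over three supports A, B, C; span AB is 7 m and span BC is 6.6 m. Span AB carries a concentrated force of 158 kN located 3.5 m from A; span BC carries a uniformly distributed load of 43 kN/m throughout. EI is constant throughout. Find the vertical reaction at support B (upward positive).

R_B = 285.8 kN

Release continuity at B by inserting a hinge; the redundant is the internal moment M_B. The primary structure is two simply-supported spans AB and BC.
End slopes at the hinge B, treating each span as simply supported:
  span AB: point load 158 at a = 3.5: Pab(L + a)/(6LEI) = 483.9/EI
  span BC: UDL 43: wL³/(24EI) = 515.1/EI
  relative rotation θ_0 = (483.9 + 515.1)/EI = 999/EI
A unit hogging moment at B produces rotation L₁/(3EI) + L₂/(3EI) = 4.533/EI.
Slope continuity at B: θ_0 = M_B·4.533/EI, so M_B = 999/4.533 = 220.4 kN·m (hogging).
Span AB, ΣM about A with M_B applied at B: R_B^{AB}·7 = 553 + 220.4, so R_B^{AB} = 110.5 kN and R_A = 158 − 110.5 = 47.52 kN.
Span BC, ΣM about C: R_B^{BC}·6.6 = 936.5 + 220.4, so R_B^{BC} = 175.3 kN and R_C = 283.8 − 175.3 = 108.5 kN.
R_B = 110.5 + 175.3 = 285.8 kN.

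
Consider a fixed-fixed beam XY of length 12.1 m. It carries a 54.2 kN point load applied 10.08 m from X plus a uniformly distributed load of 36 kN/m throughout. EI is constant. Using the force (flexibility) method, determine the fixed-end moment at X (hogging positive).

M_X = 454.5 kN·m

Take the two fixed-end moments M_X, M_Y as redundants; the released structure is the simple span XY.
On the primary (simply-supported) span, the end slopes from the loading are:
  at X: point load 54.2 at a = 10.08: Pab(L + b)/(6LEI) = 214.6/EI
  at Y: point load 54.2 at a = 10.08: Pab(L + a)/(6LEI) = 337.2/EI
  at X: UDL 36: wL³/(24EI) = 2657/EI
  at Y: UDL 36: wL³/(24EI) = 2657/EI
  θ_X0 = 2872/EI,  θ_Y0 = 2995/EI
Flexibility coefficients: a unit moment at one end gives L/(3EI) there and L/(6EI) at the far end, so f₁₁ = f₂₂ = 4.033/EI and f₁₂ = f₂₁ = 2.017/EI.
Compatibility — zero rotation at each built-in end:
  4.033 M_X + 2.017 M_Y = 2872
  2.017 M_X + 4.033 M_Y = 2995
Solving the pair gives M_X = 454.5 kN·m and M_Y = 515.2 kN·m (hogging).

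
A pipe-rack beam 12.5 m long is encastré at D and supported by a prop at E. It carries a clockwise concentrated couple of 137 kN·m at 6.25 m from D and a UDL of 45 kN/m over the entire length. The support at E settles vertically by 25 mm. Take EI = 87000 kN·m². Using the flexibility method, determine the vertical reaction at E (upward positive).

R_E = 219.9 kN

Remove the prop at E; the released (primary) structure is a cantilever built in at D.
Primary-structure tip deflection at E by superposition:
  clockwise couple 137 at a = 6.25: M₀a(2L − a)/(2EI) = 8027/EI
  UDL 45: wL⁴/(8EI) = 137329/EI
  δ_0 = 145356/EI
Flexibility coefficient — unit upward force at E: δ_{EE} = L³/(3EI) = 651/EI.
With EI = 87000 kN·m²: δ_0 = 1.6708 m and δ_{EE} = 0.007483 m/kN.
Compatibility — the beam at E must follow the support down by 0.025 m: δ_0 − R_E·δ_{EE} = 0.025, so R_E = (1.6708 − 0.025)/0.007483 = 219.9 kN.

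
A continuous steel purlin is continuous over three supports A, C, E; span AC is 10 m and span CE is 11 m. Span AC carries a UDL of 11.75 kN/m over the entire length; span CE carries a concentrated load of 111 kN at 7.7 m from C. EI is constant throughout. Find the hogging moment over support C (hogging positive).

Insert a hinge at C; M_C is the redundant, and each span becomes simply supported.
End slopes at the hinge C, treating each span as simply supported:
  span AC: UDL 11.75: wL³/(24EI) = 489.6/EI
  span CE: point load 111 at a = 7.7: Pab(L + b)/(6LEI) = 611.1/EI
  relative rotation θ_0 = (489.6 + 611.1)/EI = 1101/EI
A unit hogging moment at C produces rotation L₁/(3EI) + L₂/(3EI) = 7/EI.
Slope continuity at C: θ_0 = M_C·7/EI, so M_C = 1101/7 = 157.2 kN·m (hogging).

M_C = 157.2 kN·m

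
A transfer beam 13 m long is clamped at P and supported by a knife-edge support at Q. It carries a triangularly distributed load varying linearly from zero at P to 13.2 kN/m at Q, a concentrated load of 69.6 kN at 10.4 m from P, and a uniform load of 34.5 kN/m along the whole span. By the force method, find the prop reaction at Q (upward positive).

R_Q = 264.4 kN

Take the reaction at Q as the redundant and release it; the primary structure is a cantilever fixed at P.
Free-end deflection of the primary structure under the applied loading (downward +):
  triangular load, peak 13.2 at the free end: 11w₀L⁴/(120EI) = 34559/EI
  point load 69.6 at a = 10.4: Pa²(3L − a)/(6EI) = 35883/EI
  UDL 34.5: wL⁴/(8EI) = 123169/EI
  δ_0 = 193611/EI
Flexibility coefficient — unit upward force at Q: δ_{QQ} = L³/(3EI) = 732.3/EI.
The prop prevents deflection at Q: R_Q = δ_0/δ_{QQ} = 193611/732.3 = 264.4 kN.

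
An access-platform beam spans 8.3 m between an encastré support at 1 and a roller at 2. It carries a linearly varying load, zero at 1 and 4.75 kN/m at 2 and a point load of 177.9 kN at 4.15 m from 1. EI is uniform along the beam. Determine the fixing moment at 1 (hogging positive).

Remove the prop at 2; the released (primary) structure is a cantilever built in at 1.
Primary-structure tip deflection at 2 by superposition:
  triangular load, peak 4.75 at the free end: 11w₀L⁴/(120EI) = 2066/EI
  point load 177.9 at a = 4.15: Pa²(3L − a)/(6EI) = 10596/EI
  δ_0 = 12662/EI
Tip deflection under a unit load at 2: L³/(3EI) = 190.6/EI.
Compatibility at 2: δ_0 − R_2·δ_{22} = 0, so R_2 = 12662/190.6 = 66.44 kN.
Moment equilibrium about 1: M_1 = Σ(load moments about 1) − R_2·L = 847.4 − 66.44×8.3 = 295.9 kN·m.

M_1 = 295.9 kN·m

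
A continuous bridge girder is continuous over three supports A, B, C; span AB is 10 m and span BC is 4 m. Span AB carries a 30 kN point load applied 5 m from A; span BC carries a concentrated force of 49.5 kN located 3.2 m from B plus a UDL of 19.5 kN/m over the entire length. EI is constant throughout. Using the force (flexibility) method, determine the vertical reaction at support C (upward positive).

R_C = 64.41 kN

Take M_B as the redundant. Released structure: two simple spans AB and BC with a hinge at B.
End slopes at the hinge B, treating each span as simply supported:
  span AB: point load 30 at a = 5: Pab(L + a)/(6LEI) = 187.5/EI
  span BC: point load 49.5 at a = 3.2: Pab(L + b)/(6LEI) = 25.34/EI
  span BC: UDL 19.5: wL³/(24EI) = 52/EI
  relative rotation θ_0 = (187.5 + 77.34)/EI = 264.8/EI
A unit hogging moment at B produces rotation L₁/(3EI) + L₂/(3EI) = 4.667/EI.
Compatibility: M_B·(L₁+L₂)/(3EI) = θ_0, giving M_B = 56.75 kN·m (hogging).
Span BC, ΣM about C: R_B^{BC}·4 = 195.6 + 56.75, so R_B^{BC} = 63.09 kN and R_C = 127.5 − 63.09 = 64.41 kN.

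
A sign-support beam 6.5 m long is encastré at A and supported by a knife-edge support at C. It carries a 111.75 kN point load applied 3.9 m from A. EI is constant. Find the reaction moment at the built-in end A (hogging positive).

M_A = 122 kN·m

Choose R_C as the redundant. The primary structure is the cantilever fixed at A.
Primary-structure tip deflection at C by superposition:
  point load 111.75 at a = 3.9: Pa²(3L − a)/(6EI) = 4419/EI
Tip deflection under a unit load at C: L³/(3EI) = 91.54/EI.
The prop prevents deflection at C: R_C = δ_0/δ_{CC} = 4419/91.54 = 48.28 kN.
Moment equilibrium about A: M_A = Σ(load moments about A) − R_C·L = 435.8 − 48.28×6.5 = 122 kN·m.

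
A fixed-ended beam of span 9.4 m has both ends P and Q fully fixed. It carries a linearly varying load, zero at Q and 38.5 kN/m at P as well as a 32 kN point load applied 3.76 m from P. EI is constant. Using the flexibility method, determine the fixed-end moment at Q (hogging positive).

M_Q = 142.3 kN·m

Take the two fixed-end moments M_P, M_Q as redundants; the released structure is the simple span PQ.
Simple-span end rotations at P and Q under the given loads:
  at P: triangular load, peak 38.5: w₀L³/(45EI) = 710.6/EI
  at Q: triangular load, peak 38.5: 7w₀L³/(360EI) = 621.8/EI
  at P: point load 32 at a = 3.76: Pab(L + b)/(6LEI) = 181/EI
  at Q: point load 32 at a = 3.76: Pab(L + a)/(6LEI) = 158.3/EI
  θ_P0 = 891.6/EI,  θ_Q0 = 780.1/EI
Flexibility coefficients: a unit moment at one end gives L/(3EI) there and L/(6EI) at the far end, so f₁₁ = f₂₂ = 3.133/EI and f₁₂ = f₂₁ = 1.567/EI.
Compatibility — zero rotation at each built-in end:
  3.133 M_P + 1.567 M_Q = 891.6
  1.567 M_P + 3.133 M_Q = 780.1
Solving the pair gives M_P = 213.4 kN·m and M_Q = 142.3 kN·m (hogging).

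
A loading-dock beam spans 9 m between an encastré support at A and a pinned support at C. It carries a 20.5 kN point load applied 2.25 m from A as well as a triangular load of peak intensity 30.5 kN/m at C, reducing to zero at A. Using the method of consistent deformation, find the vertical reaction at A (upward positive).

R_A = 80.5 kN

Remove the prop at C; the released (primary) structure is a cantilever built in at A.
Primary-structure tip deflection at C by superposition:
  point load 20.5 at a = 2.25: Pa²(3L − a)/(6EI) = 428.1/EI
  triangular load, peak 30.5 at the free end: 11w₀L⁴/(120EI) = 18343/EI
  δ_0 = 18772/EI
Flexibility coefficient — unit upward force at C: δ_{CC} = L³/(3EI) = 243/EI.
Compatibility at C: δ_0 − R_C·δ_{CC} = 0, so R_C = 18772/243 = 77.25 kN.
Vertical equilibrium: R_A = ΣP − R_C = 157.8 − 77.25 = 80.5 kN.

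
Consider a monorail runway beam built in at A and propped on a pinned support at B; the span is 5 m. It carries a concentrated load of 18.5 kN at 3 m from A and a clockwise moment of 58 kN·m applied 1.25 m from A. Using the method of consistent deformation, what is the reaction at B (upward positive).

Take the reaction at B as the redundant and release it; the primary structure is a cantilever fixed at A.
Free-end deflection of the primary structure under the applied loading (downward +):
  point load 18.5 at a = 3: Pa²(3L − a)/(6EI) = 333/EI
  clockwise couple 58 at a = 1.25: M₀a(2L − a)/(2EI) = 317.2/EI
  δ_0 = 650.2/EI
Tip deflection under a unit load at B: L³/(3EI) = 41.67/EI.
The prop prevents deflection at B: R_B = δ_0/δ_{BB} = 650.2/41.67 = 15.6 kN.

R_B = 15.6 kN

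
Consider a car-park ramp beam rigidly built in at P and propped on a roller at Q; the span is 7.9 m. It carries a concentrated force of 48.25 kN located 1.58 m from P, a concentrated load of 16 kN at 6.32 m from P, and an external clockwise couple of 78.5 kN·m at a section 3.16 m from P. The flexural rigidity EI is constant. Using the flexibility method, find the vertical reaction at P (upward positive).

R_P = 40.74 kN

Choose R_Q as the redundant. The primary structure is the cantilever fixed at P.
Deflection at Q on the released cantilever, summing each load's contribution:
  point load 48.25 at a = 1.58: Pa²(3L − a)/(6EI) = 444.1/EI
  point load 16 at a = 6.32: Pa²(3L − a)/(6EI) = 1851/EI
  clockwise couple 78.5 at a = 3.16: M₀a(2L − a)/(2EI) = 1568/EI
  δ_0 = 3863/EI
Flexibility coefficient — unit upward force at Q: δ_{QQ} = L³/(3EI) = 164.3/EI.
The prop prevents deflection at Q: R_Q = δ_0/δ_{QQ} = 3863/164.3 = 23.51 kN.
Vertical equilibrium: R_P = ΣP − R_Q = 64.25 − 23.51 = 40.74 kN.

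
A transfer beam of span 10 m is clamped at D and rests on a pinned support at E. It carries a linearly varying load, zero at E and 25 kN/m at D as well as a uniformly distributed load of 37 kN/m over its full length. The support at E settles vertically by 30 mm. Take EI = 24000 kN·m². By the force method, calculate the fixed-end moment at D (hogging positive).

M_D = 650.8 kN·m

Take the reaction at E as the redundant and release it; the primary structure is a cantilever fixed at D.
Downward deflection at the released point E due to the loads:
  triangular load, peak 25 at the fixed end: w₀L⁴/(30EI) = 8333/EI
  UDL 37: wL⁴/(8EI) = 46250/EI
  δ_0 = 54583/EI
Flexibility coefficient — unit upward force at E: δ_{EE} = L³/(3EI) = 333.3/EI.
With EI = 24000 kN·m²: δ_0 = 2.2743 m and δ_{EE} = 0.013889 m/kN.
Compatibility — the beam at E must follow the support down by 0.03 m: δ_0 − R_E·δ_{EE} = 0.03, so R_E = (2.2743 − 0.03)/0.013889 = 161.6 kN.
Moment equilibrium about D: M_D = Σ(load moments about D) − R_E·L = 2267 − 161.6×10 = 650.8 kN·m.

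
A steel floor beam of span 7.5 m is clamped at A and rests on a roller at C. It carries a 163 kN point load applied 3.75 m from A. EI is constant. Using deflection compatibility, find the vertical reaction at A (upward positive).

Remove the prop at C; the released (primary) structure is a cantilever built in at A.
Downward deflection at the released point C due to the loads:
  point load 163 at a = 3.75: Pa²(3L − a)/(6EI) = 7163/EI
Flexibility coefficient — unit upward force at C: δ_{CC} = L³/(3EI) = 140.6/EI.
Compatibility at C: δ_0 − R_C·δ_{CC} = 0, so R_C = 7163/140.6 = 50.94 kN.
Vertical equilibrium: R_A = ΣP − R_C = 163 − 50.94 = 112.1 kN.

R_A = 112.1 kN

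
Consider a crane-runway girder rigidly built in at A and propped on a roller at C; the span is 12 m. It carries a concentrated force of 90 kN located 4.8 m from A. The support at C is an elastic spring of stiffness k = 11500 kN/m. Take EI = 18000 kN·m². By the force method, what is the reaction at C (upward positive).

R_C = 18.67 kN

Choose R_C as the redundant. The primary structure is the cantilever fixed at A.
Deflection at C on the released cantilever, summing each load's contribution:
  point load 90 at a = 4.8: Pa²(3L − a)/(6EI) = 10783/EI
Tip deflection under a unit load at C: L³/(3EI) = 576/EI.
With EI = 18000 kN·m²: δ_0 = 0.59904 m and δ_{CC} = 0.032 m/kN.
Compatibility — the spring shortens by R_C/k under the reaction it provides: δ_0 − R_C·δ_{CC} = R_C/k. With 1/k = 0.000087 m/kN, R_C = δ_0 / (δ_{CC} + 1/k) = 0.59904 / (0.032 + 0.000087) = 18.67 kN.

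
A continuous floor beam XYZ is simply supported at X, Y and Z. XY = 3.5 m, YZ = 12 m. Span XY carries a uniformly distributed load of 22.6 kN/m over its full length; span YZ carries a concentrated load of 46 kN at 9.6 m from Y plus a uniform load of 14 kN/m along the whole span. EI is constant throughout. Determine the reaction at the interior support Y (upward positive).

Insert a hinge at Y; M_Y is the redundant, and each span becomes simply supported.
Discontinuity in slope at Y on the released structure — sum the simple-span end rotations:
  span XY: UDL 22.6: wL³/(24EI) = 40.37/EI
  span YZ: point load 46 at a = 9.6: Pab(L + b)/(6LEI) = 212/EI
  span YZ: UDL 14: wL³/(24EI) = 1008/EI
  relative rotation θ_0 = (40.37 + 1220)/EI = 1260/EI
A unit hogging moment at Y produces rotation L₁/(3EI) + L₂/(3EI) = 5.167/EI.
Slope continuity at Y: θ_0 = M_Y·5.167/EI, so M_Y = 1260/5.167 = 243.9 kN·m (hogging).
Span XY, ΣM about X with M_Y applied at Y: R_Y^{XY}·3.5 = 138.4 + 243.9, so R_Y^{XY} = 109.2 kN and R_X = 79.1 − 109.2 = -30.15 kN.
Span YZ, ΣM about Z: R_Y^{YZ}·12 = 1118 + 243.9, so R_Y^{YZ} = 113.5 kN and R_Z = 214 − 113.5 = 100.5 kN.
R_Y = 109.2 + 113.5 = 222.8 kN.

R_Y = 222.8 kN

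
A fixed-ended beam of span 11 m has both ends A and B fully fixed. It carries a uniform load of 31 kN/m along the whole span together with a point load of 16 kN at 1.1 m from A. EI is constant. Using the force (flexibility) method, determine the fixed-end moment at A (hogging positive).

Release both end moments; the primary structure is a simply-supported span AB with redundants M_A and M_B.
Simple-span end rotations at A and B under the given loads:
  at A: UDL 31: wL³/(24EI) = 1719/EI
  at B: UDL 31: wL³/(24EI) = 1719/EI
  at A: point load 16 at a = 1.1: Pab(L + b)/(6LEI) = 55.18/EI
  at B: point load 16 at a = 1.1: Pab(L + a)/(6LEI) = 31.94/EI
  θ_A0 = 1774/EI,  θ_B0 = 1751/EI
Flexibility coefficients: a unit moment at one end gives L/(3EI) there and L/(6EI) at the far end, so f₁₁ = f₂₂ = 3.667/EI and f₁₂ = f₂₁ = 1.833/EI.
Compatibility — zero rotation at each built-in end:
  3.667 M_A + 1.833 M_B = 1774
  1.833 M_A + 3.667 M_B = 1751
Solving the pair gives M_A = 326.8 kN·m and M_B = 314.2 kN·m (hogging).

M_A = 326.8 kN·m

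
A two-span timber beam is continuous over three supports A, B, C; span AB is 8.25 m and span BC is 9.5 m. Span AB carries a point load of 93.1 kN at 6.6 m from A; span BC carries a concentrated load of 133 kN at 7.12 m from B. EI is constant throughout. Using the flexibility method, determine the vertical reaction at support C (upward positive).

R_C = 85.91 kN

Take M_B as the redundant. Released structure: two simple spans AB and BC with a hinge at B.
Discontinuity in slope at B on the released structure — sum the simple-span end rotations:
  span AB: point load 93.1 at a = 6.6: Pab(L + a)/(6LEI) = 304.2/EI
  span BC: point load 133 at a = 7.12: Pab(L + b)/(6LEI) = 469.7/EI
  relative rotation θ_0 = (304.2 + 469.7)/EI = 773.9/EI
A unit hogging moment at B produces rotation L₁/(3EI) + L₂/(3EI) = 5.917/EI.
Compatibility: M_B·(L₁+L₂)/(3EI) = θ_0, giving M_B = 130.8 kN·m (hogging).
Span BC, ΣM about C: R_B^{BC}·9.5 = 316.5 + 130.8, so R_B^{BC} = 47.09 kN and R_C = 133 − 47.09 = 85.91 kN.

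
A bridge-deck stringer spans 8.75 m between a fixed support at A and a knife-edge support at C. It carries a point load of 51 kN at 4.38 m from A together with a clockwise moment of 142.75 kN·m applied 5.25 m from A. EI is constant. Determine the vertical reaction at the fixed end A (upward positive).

R_A = 14.47 kN

Take the reaction at C as the redundant and release it; the primary structure is a cantilever fixed at A.
Primary-structure tip deflection at C by superposition:
  point load 51 at a = 4.38: Pa²(3L − a)/(6EI) = 3566/EI
  clockwise couple 142.75 at a = 5.25: M₀a(2L − a)/(2EI) = 4590/EI
  δ_0 = 8157/EI
Tip deflection under a unit load at C: L³/(3EI) = 223.3/EI.
Compatibility at C: δ_0 − R_C·δ_{CC} = 0, so R_C = 8157/223.3 = 36.53 kN.
Vertical equilibrium: R_A = ΣP − R_C = 51 − 36.53 = 14.47 kN.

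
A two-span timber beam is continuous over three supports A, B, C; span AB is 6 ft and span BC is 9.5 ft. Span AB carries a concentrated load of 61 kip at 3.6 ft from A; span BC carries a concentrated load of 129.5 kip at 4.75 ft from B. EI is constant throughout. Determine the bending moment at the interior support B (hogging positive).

Release continuity at B by inserting a hinge; the redundant is the internal moment M_B. The primary structure is two simply-supported spans AB and BC.
Rotations at B on the released spans (each span's end-slope, ×1/EI):
  span AB: point load 61 at a = 3.6: Pab(L + a)/(6LEI) = 140.5/EI
  span BC: point load 129.5 at a = 4.75: Pab(L + b)/(6LEI) = 730.5/EI
  relative rotation θ_0 = (140.5 + 730.5)/EI = 871/EI
A unit hogging moment at B produces rotation L₁/(3EI) + L₂/(3EI) = 5.167/EI.
Slope continuity at B: θ_0 = M_B·5.167/EI, so M_B = 871/5.167 = 168.6 kip·ft (hogging).

M_B = 168.6 kip·ft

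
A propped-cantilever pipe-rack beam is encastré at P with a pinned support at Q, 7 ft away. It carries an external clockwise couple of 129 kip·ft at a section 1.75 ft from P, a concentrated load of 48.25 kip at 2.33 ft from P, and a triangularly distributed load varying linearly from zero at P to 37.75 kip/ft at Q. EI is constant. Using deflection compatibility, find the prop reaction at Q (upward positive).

R_Q = 91.89 kip

Choose R_Q as the redundant. The primary structure is the cantilever fixed at P.
Free-end deflection of the primary structure under the applied loading (downward +):
  clockwise couple 129 at a = 1.75: M₀a(2L − a)/(2EI) = 1383/EI
  point load 48.25 at a = 2.33: Pa²(3L − a)/(6EI) = 815.1/EI
  triangular load, peak 37.75 at the free end: 11w₀L⁴/(120EI) = 8308/EI
  δ_0 = 10506/EI
Flexibility coefficient — unit upward force at Q: δ_{QQ} = L³/(3EI) = 114.3/EI.
The prop prevents deflection at Q: R_Q = δ_0/δ_{QQ} = 10506/114.3 = 91.89 kip.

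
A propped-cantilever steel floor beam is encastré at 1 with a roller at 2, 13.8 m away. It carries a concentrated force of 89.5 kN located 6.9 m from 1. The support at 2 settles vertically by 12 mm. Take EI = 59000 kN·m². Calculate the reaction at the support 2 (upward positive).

R_2 = 27.16 kN

Take the reaction at 2 as the redundant and release it; the primary structure is a cantilever fixed at 1.
Primary-structure tip deflection at 2 by superposition:
  point load 89.5 at a = 6.9: Pa²(3L − a)/(6EI) = 24501/EI
Flexibility coefficient — unit upward force at 2: δ_{22} = L³/(3EI) = 876/EI.
With EI = 59000 kN·m²: δ_0 = 0.41528 m and δ_{22} = 0.014848 m/kN.
Compatibility — the beam at 2 must follow the support down by 0.012 m: δ_0 − R_2·δ_{22} = 0.012, so R_2 = (0.41528 − 0.012)/0.014848 = 27.16 kN.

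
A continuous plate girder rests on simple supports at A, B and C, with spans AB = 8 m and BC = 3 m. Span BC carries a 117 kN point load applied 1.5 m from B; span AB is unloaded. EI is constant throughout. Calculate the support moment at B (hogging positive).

M_B = 17.95 kN·m

Take M_B as the redundant. Released structure: two simple spans AB and BC with a hinge at B.
Rotations at B on the released spans (each span's end-slope, ×1/EI):
  span BC: point load 117 at a = 1.5: Pab(L + b)/(6LEI) = 65.81/EI
  relative rotation θ_0 = (0 + 65.81)/EI = 65.81/EI
A unit hogging moment at B produces rotation L₁/(3EI) + L₂/(3EI) = 3.667/EI.
Compatibility: M_B·(L₁+L₂)/(3EI) = θ_0, giving M_B = 17.95 kN·m (hogging).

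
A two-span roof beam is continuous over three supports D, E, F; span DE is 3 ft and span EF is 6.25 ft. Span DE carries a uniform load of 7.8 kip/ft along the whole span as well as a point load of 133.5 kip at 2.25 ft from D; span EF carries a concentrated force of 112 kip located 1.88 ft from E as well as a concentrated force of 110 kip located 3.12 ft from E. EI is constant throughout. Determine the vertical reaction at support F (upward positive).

Insert a hinge at E; M_E is the redundant, and each span becomes simply supported.
Discontinuity in slope at E on the released structure — sum the simple-span end rotations:
  span DE: UDL 7.8: wL³/(24EI) = 8.775/EI
  span DE: point load 133.5 at a = 2.25: Pab(L + a)/(6LEI) = 65.71/EI
  span EF: point load 112 at a = 1.88: Pab(L + b)/(6LEI) = 260.6/EI
  span EF: point load 110 at a = 3.12: Pab(L + b)/(6LEI) = 268.7/EI
  relative rotation θ_0 = (74.48 + 529.3)/EI = 603.8/EI
A unit hogging moment at E produces rotation L₁/(3EI) + L₂/(3EI) = 3.083/EI.
Compatibility: M_E·(L₁+L₂)/(3EI) = θ_0, giving M_E = 195.8 kip·ft (hogging).
Span EF, ΣM about F: R_E^{EF}·6.25 = 833.7 + 195.8, so R_E^{EF} = 164.7 kip and R_F = 222 − 164.7 = 57.27 kip.

R_F = 57.27 kip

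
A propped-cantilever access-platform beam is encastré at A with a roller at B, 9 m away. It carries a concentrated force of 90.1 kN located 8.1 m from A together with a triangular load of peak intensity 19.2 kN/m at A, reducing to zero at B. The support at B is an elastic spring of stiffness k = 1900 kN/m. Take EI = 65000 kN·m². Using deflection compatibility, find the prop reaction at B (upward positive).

R_B = 82.32 kN

Remove the prop at B; the released (primary) structure is a cantilever built in at A.
Free-end deflection of the primary structure under the applied loading (downward +):
  point load 90.1 at a = 8.1: Pa²(3L − a)/(6EI) = 18621/EI
  triangular load, peak 19.2 at the fixed end: w₀L⁴/(30EI) = 4199/EI
  δ_0 = 22820/EI
Flexibility coefficient — unit upward force at B: δ_{BB} = L³/(3EI) = 243/EI.
With EI = 65000 kN·m²: δ_0 = 0.35108 m and δ_{BB} = 0.003738 m/kN.
Compatibility — the spring shortens by R_B/k under the reaction it provides: δ_0 − R_B·δ_{BB} = R_B/k. With 1/k = 0.000526 m/kN, R_B = δ_0 / (δ_{BB} + 1/k) = 0.35108 / (0.003738 + 0.000526) = 82.32 kN.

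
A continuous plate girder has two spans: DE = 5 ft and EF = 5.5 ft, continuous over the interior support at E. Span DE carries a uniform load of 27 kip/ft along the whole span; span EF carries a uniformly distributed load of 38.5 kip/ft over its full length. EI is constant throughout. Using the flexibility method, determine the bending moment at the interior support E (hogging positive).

Insert a hinge at E; M_E is the redundant, and each span becomes simply supported.
Discontinuity in slope at E on the released structure — sum the simple-span end rotations:
  span DE: UDL 27: wL³/(24EI) = 140.6/EI
  span EF: UDL 38.5: wL³/(24EI) = 266.9/EI
  relative rotation θ_0 = (140.6 + 266.9)/EI = 407.5/EI
A unit hogging moment at E produces rotation L₁/(3EI) + L₂/(3EI) = 3.5/EI.
Compatibility: M_E·(L₁+L₂)/(3EI) = θ_0, giving M_E = 116.4 kip·ft (hogging).

M_E = 116.4 kip·ft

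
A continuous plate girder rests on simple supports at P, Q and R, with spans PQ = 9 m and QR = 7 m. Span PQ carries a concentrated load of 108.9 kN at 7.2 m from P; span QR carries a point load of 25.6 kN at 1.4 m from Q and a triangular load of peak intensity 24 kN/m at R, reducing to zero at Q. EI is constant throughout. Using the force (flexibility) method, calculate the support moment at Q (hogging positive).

Insert a hinge at Q; M_Q is the redundant, and each span becomes simply supported.
Discontinuity in slope at Q on the released structure — sum the simple-span end rotations:
  span PQ: point load 108.9 at a = 7.2: Pab(L + a)/(6LEI) = 423.4/EI
  span QR: point load 25.6 at a = 1.4: Pab(L + b)/(6LEI) = 60.21/EI
  span QR: triangular load, peak 24: 7w₀L³/(360EI) = 160.1/EI
  relative rotation θ_0 = (423.4 + 220.3)/EI = 643.7/EI
A unit hogging moment at Q produces rotation L₁/(3EI) + L₂/(3EI) = 5.333/EI.
Compatibility: M_Q·(L₁+L₂)/(3EI) = θ_0, giving M_Q = 120.7 kN·m (hogging).

M_Q = 120.7 kN·m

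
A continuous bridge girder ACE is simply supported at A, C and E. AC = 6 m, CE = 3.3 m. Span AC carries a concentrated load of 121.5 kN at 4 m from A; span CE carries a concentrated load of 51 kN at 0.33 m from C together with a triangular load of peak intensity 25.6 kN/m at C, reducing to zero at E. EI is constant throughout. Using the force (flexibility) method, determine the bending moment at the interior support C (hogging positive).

M_C = 98.8 kN·m

Release continuity at C by inserting a hinge; the redundant is the internal moment M_C. The primary structure is two simply-supported spans AC and CE.
Rotations at C on the released spans (each span's end-slope, ×1/EI):
  span AC: point load 121.5 at a = 4: Pab(L + a)/(6LEI) = 270/EI
  span CE: point load 51 at a = 0.33: Pab(L + b)/(6LEI) = 15.83/EI
  span CE: triangular load, peak 25.6: w₀L³/(45EI) = 20.44/EI
  relative rotation θ_0 = (270 + 36.27)/EI = 306.3/EI
A unit hogging moment at C produces rotation L₁/(3EI) + L₂/(3EI) = 3.1/EI.
Slope continuity at C: θ_0 = M_C·3.1/EI, so M_C = 306.3/3.1 = 98.8 kN·m (hogging).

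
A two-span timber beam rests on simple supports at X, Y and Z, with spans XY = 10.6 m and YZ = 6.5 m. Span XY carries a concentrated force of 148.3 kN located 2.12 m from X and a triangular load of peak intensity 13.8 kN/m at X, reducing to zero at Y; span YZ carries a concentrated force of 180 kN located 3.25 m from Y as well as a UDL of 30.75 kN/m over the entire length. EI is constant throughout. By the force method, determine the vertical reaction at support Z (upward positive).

Release continuity at Y by inserting a hinge; the redundant is the internal moment M_Y. The primary structure is two simply-supported spans XY and YZ.
Rotations at Y on the released spans (each span's end-slope, ×1/EI):
  span XY: point load 148.3 at a = 2.12: Pab(L + a)/(6LEI) = 533.2/EI
  span XY: triangular load, peak 13.8: 7w₀L³/(360EI) = 319.6/EI
  span YZ: point load 180 at a = 3.25: Pab(L + b)/(6LEI) = 475.3/EI
  span YZ: UDL 30.75: wL³/(24EI) = 351.9/EI
  relative rotation θ_0 = (852.8 + 827.2)/EI = 1680/EI
A unit hogging moment at Y produces rotation L₁/(3EI) + L₂/(3EI) = 5.7/EI.
Slope continuity at Y: θ_0 = M_Y·5.7/EI, so M_Y = 1680/5.7 = 294.7 kN·m (hogging).
Span YZ, ΣM about Z: R_Y^{YZ}·6.5 = 1235 + 294.7, so R_Y^{YZ} = 235.3 kN and R_Z = 379.9 − 235.3 = 144.6 kN.

R_Z = 144.6 kN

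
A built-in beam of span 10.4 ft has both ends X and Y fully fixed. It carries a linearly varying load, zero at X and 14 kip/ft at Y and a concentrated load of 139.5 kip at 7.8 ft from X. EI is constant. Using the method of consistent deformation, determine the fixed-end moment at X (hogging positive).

M_X = 118.5 kip·ft

Take the two fixed-end moments M_X, M_Y as redundants; the released structure is the simple span XY.
End rotations of the released simple span under the applied load (×1/EI):
  at X: triangular load, peak 14: 7w₀L³/(360EI) = 306.2/EI
  at Y: triangular load, peak 14: w₀L³/(45EI) = 350/EI
  at X: point load 139.5 at a = 7.8: Pab(L + b)/(6LEI) = 589.4/EI
  at Y: point load 139.5 at a = 7.8: Pab(L + a)/(6LEI) = 825.1/EI
  θ_X0 = 895.6/EI,  θ_Y0 = 1175/EI
Flexibility coefficients: a unit moment at one end gives L/(3EI) there and L/(6EI) at the far end, so f₁₁ = f₂₂ = 3.467/EI and f₁₂ = f₂₁ = 1.733/EI.
Compatibility — zero rotation at each built-in end:
  3.467 M_X + 1.733 M_Y = 895.6
  1.733 M_X + 3.467 M_Y = 1175
Solving the pair gives M_X = 118.5 kip·ft and M_Y = 279.7 kip·ft (hogging).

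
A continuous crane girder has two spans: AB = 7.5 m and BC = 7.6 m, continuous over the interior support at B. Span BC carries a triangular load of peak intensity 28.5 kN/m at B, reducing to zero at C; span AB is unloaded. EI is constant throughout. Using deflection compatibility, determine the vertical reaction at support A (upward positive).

R_A = -7.365 kN

Insert a hinge at B; M_B is the redundant, and each span becomes simply supported.
Rotations at B on the released spans (each span's end-slope, ×1/EI):
  span BC: triangular load, peak 28.5: w₀L³/(45EI) = 278/EI
  relative rotation θ_0 = (0 + 278)/EI = 278/EI
A unit hogging moment at B produces rotation L₁/(3EI) + L₂/(3EI) = 5.033/EI.
Compatibility: M_B·(L₁+L₂)/(3EI) = θ_0, giving M_B = 55.24 kN·m (hogging).
Span AB, ΣM about A with M_B applied at B: R_B^{AB}·7.5 = 0 + 55.24, so R_B^{AB} = 7.365 kN and R_A = 0 − 7.365 = -7.365 kN.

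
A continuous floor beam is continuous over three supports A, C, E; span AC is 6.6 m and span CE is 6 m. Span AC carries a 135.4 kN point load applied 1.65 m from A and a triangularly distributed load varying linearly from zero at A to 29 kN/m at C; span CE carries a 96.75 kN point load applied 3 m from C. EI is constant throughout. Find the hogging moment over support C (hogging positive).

Insert a hinge at C; M_C is the redundant, and each span becomes simply supported.
Discontinuity in slope at C on the released structure — sum the simple-span end rotations:
  span AC: point load 135.4 at a = 1.65: Pab(L + a)/(6LEI) = 230.4/EI
  span AC: triangular load, peak 29: w₀L³/(45EI) = 185.3/EI
  span CE: point load 96.75 at a = 3: Pab(L + b)/(6LEI) = 217.7/EI
  relative rotation θ_0 = (415.7 + 217.7)/EI = 633.4/EI
A unit hogging moment at C produces rotation L₁/(3EI) + L₂/(3EI) = 4.2/EI.
Compatibility: M_C·(L₁+L₂)/(3EI) = θ_0, giving M_C = 150.8 kN·m (hogging).

M_C = 150.8 kN·m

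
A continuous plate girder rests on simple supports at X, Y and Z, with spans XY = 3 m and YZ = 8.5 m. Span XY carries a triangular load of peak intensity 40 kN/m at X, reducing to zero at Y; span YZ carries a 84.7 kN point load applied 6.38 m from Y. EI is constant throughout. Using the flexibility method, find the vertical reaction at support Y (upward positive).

Release continuity at Y by inserting a hinge; the redundant is the internal moment M_Y. The primary structure is two simply-supported spans XY and YZ.
Discontinuity in slope at Y on the released structure — sum the simple-span end rotations:
  span XY: triangular load, peak 40: 7w₀L³/(360EI) = 21/EI
  span YZ: point load 84.7 at a = 6.38: Pab(L + b)/(6LEI) = 238.6/EI
  relative rotation θ_0 = (21 + 238.6)/EI = 259.6/EI
A unit hogging moment at Y produces rotation L₁/(3EI) + L₂/(3EI) = 3.833/EI.
Slope continuity at Y: θ_0 = M_Y·3.833/EI, so M_Y = 259.6/3.833 = 67.71 kN·m (hogging).
Span XY, ΣM about X with M_Y applied at Y: R_Y^{XY}·3 = 60 + 67.71, so R_Y^{XY} = 42.57 kN and R_X = 60 − 42.57 = 17.43 kN.
Span YZ, ΣM about Z: R_Y^{YZ}·8.5 = 179.6 + 67.71, so R_Y^{YZ} = 29.09 kN and R_Z = 84.7 − 29.09 = 55.61 kN.
R_Y = 42.57 + 29.09 = 71.66 kN.

R_Y = 71.66 kN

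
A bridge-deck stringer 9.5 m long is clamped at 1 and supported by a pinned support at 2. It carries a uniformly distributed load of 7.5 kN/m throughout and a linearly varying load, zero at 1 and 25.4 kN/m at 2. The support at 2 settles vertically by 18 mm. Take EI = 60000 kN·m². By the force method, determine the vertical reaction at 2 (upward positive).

Remove the prop at 2; the released (primary) structure is a cantilever built in at 1.
Downward deflection at the released point 2 due to the loads:
  UDL 7.5: wL⁴/(8EI) = 7636/EI
  triangular load, peak 25.4 at the free end: 11w₀L⁴/(120EI) = 18964/EI
  δ_0 = 26600/EI
Tip deflection under a unit load at 2: L³/(3EI) = 285.8/EI.
With EI = 60000 kN·m²: δ_0 = 0.44334 m and δ_{22} = 0.004763 m/kN.
Compatibility — the beam at 2 must follow the support down by 0.018 m: δ_0 − R_2·δ_{22} = 0.018, so R_2 = (0.44334 − 0.018)/0.004763 = 89.3 kN.

R_2 = 89.3 kN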